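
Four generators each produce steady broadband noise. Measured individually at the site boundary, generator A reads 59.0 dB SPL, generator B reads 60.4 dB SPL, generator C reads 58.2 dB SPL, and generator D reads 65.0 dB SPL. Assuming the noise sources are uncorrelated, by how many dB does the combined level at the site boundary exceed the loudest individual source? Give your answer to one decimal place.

2.6 dB

Uncorrelated sources add in intensity (power), not in dB.
L_total = 10·log₁₀(10^(59.0/10) + 10^(60.4/10) + 10^(58.2/10) + 10^(65.0/10)) = 67.57 dB SPL.
Excess over the loudest (65.0 dB): 67.57 − 65.0 = 2.6 dB.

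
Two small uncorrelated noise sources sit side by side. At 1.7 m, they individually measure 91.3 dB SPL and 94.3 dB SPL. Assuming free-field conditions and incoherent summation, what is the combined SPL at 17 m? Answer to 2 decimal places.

76.06 dB SPL

Combined at 1.7 m: 10·log₁₀(10^(91.3/10)+10^(94.3/10)) = 96.064 dB SPL.
Then apply −20·log₁₀(17/1.7) = -20.000 dB → 76.06 dB SPL.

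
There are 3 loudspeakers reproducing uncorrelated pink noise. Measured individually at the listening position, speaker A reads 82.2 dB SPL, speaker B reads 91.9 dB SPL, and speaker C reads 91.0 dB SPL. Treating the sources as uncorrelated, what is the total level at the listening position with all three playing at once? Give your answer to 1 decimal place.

Uncorrelated sources add in intensity (power), not in dB.
L_total = 10·log₁₀(10^(82.2/10) + 10^(91.9/10) + 10^(91.0/10)) = 10·log₁₀(2974000000) = 94.7 dB SPL.

94.7 dB SPL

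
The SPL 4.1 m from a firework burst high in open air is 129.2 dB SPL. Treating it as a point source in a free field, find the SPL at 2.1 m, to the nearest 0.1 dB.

For a point source in a free field, ΔL = −20·log₁₀(d₂/d₁).
ΔL = −20·log₁₀(2.1/4.1) = 5.81 dB, so L₂ = 129.2 + (5.81) = 135.0 dB SPL.

135.0 dB SPL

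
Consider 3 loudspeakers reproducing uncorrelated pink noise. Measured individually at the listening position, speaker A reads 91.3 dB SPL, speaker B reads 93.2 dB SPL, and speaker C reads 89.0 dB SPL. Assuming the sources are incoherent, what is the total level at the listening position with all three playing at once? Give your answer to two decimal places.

Uncorrelated sources add in intensity (power), not in dB.
L_total = 10·log₁₀(10^(91.3/10) + 10^(93.2/10) + 10^(89.0/10)) = 10·log₁₀(4233000000) = 96.27 dB SPL.

96.27 dB SPL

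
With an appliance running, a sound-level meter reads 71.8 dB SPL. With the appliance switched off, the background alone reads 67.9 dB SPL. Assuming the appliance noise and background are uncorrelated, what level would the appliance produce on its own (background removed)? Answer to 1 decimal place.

69.5 dB SPL

Subtract intensities: L_src = 10·log₁₀(10^(L_total/10) − 10^(L_bg/10)).
L_src = 10·log₁₀(10^(71.8/10) − 10^(67.9/10)) = 10·log₁₀(8970000) = 69.5 dB SPL.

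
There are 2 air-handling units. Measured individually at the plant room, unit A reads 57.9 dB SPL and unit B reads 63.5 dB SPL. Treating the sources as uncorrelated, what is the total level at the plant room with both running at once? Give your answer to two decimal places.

Add the sources as powers (linear), then convert back to dB:
L_total = 10·log₁₀(10^(57.9/10) + 10^(63.5/10)) = 10·log₁₀(2855000) = 64.56 dB SPL.

64.56 dB SPL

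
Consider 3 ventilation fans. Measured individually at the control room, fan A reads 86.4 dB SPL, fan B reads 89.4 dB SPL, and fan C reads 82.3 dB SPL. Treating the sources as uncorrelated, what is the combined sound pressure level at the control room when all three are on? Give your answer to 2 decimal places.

Add the sources as powers (linear), then convert back to dB:
L_total = 10·log₁₀(10^(86.4/10) + 10^(89.4/10) + 10^(82.3/10)) = 10·log₁₀(1477000000) = 91.69 dB SPL.

91.69 dB SPL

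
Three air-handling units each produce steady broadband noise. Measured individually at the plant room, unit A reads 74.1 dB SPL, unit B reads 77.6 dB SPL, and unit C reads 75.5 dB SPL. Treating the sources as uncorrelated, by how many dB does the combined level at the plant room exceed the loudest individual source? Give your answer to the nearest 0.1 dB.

3.1 dB

Add the sources as powers (linear), then convert back to dB:
L_total = 10·log₁₀(10^(74.1/10) + 10^(77.6/10) + 10^(75.5/10)) = 80.75 dB SPL.
Excess over the loudest (77.6 dB): 80.75 − 77.6 = 3.1 dB.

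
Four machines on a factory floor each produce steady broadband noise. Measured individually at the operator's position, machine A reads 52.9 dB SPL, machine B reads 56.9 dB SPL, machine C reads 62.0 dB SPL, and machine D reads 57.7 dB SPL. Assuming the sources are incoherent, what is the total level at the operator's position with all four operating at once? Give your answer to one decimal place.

Incoherent sources sum as intensities:
L_total = 10·log₁₀(10^(52.9/10) + 10^(56.9/10) + 10^(62.0/10) + 10^(57.7/10)) = 10·log₁₀(2859000) = 64.6 dB SPL.

64.6 dB SPL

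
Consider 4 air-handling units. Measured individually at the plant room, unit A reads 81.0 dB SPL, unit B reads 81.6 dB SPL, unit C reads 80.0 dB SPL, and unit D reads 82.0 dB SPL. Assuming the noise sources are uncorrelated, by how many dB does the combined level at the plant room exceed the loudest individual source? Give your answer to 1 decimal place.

5.2 dB

Add the sources as powers (linear), then convert back to dB:
L_total = 10·log₁₀(10^(81.0/10) + 10^(81.6/10) + 10^(80.0/10) + 10^(82.0/10)) = 87.23 dB SPL.
Excess over the loudest (82.0 dB): 87.23 − 82.0 = 5.2 dB.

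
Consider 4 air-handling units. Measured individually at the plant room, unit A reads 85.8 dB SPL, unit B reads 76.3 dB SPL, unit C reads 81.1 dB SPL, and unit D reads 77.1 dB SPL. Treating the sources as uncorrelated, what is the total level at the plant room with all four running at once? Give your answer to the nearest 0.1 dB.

Uncorrelated sources add in intensity (power), not in dB.
L_total = 10·log₁₀(10^(85.8/10) + 10^(76.3/10) + 10^(81.1/10) + 10^(77.1/10)) = 10·log₁₀(603000000) = 87.8 dB SPL.

87.8 dB SPL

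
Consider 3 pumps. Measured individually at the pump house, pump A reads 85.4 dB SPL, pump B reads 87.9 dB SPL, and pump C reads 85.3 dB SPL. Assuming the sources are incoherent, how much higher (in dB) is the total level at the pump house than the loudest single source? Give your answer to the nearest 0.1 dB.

3.2 dB

Incoherent sources sum as intensities:
L_total = 10·log₁₀(10^(85.4/10) + 10^(87.9/10) + 10^(85.3/10)) = 91.15 dB SPL.
Excess over the loudest (87.9 dB): 91.15 − 87.9 = 3.2 dB.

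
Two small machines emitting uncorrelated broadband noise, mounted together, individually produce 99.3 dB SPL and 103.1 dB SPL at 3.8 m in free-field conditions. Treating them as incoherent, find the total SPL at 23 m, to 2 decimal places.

Combined at 3.8 m: 10·log₁₀(10^(99.3/10)+10^(103.1/10)) = 104.613 dB SPL.
Then apply −20·log₁₀(23/3.8) = -15.639 dB → 88.97 dB SPL.

88.97 dB SPL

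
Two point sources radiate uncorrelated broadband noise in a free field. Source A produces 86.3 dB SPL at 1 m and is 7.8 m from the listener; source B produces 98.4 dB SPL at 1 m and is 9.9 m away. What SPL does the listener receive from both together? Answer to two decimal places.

At the listener: L_A = 86.3 − 20·log₁₀(7.8) = 68.458 dB; L_B = 98.4 − 20·log₁₀(9.9) = 78.487 dB.
Combined: 10·log₁₀(10^(68.458/10)+10^(78.487/10)) = 78.90 dB SPL.

78.90 dB SPL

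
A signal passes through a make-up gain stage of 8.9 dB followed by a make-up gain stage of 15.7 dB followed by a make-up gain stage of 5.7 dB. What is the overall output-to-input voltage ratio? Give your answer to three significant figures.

Net gain = 8.9 + 15.7 + 5.7 = 30.3 dB.
Voltage ratio = 10^(30.3/20) = 32.7.

32.7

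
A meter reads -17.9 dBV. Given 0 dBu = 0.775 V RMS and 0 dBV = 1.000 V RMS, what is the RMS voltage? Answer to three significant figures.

0.127 V

V = 1.000 V × 10^(-17.9/20).
= 1.000 × 0.1274 = 0.127 V.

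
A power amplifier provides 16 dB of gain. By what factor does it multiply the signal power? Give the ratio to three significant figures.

39.8

Power ratio = 10^(dB/10).
10^(16/10) = 10^(1.600) = 39.8.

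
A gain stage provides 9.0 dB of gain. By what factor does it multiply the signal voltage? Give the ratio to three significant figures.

Voltage ratio = 10^(dB/20).
10^(9.0/20) = 10^(0.4500) = 2.82.

2.82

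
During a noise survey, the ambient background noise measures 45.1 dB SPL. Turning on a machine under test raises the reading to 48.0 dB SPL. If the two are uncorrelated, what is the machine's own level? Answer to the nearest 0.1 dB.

Background correction is a power subtraction:
L_src = 10·log₁₀(10^(48.0/10) − 10^(45.1/10)) = 10·log₁₀(30740) = 44.9 dB SPL.

44.9 dB SPL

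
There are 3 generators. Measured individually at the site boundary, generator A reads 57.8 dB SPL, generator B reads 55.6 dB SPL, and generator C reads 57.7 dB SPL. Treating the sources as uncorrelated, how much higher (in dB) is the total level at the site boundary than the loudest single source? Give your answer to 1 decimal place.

4.1 dB

Add the sources as powers (linear), then convert back to dB:
L_total = 10·log₁₀(10^(57.8/10) + 10^(55.6/10) + 10^(57.7/10)) = 61.92 dB SPL.
Excess over the loudest (57.8 dB): 61.92 − 57.8 = 4.1 dB.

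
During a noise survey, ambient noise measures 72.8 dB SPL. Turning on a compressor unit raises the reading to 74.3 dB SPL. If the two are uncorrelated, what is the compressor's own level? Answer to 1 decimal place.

69.0 dB SPL

Subtract intensities: L_src = 10·log₁₀(10^(L_total/10) − 10^(L_bg/10)).
L_src = 10·log₁₀(10^(74.3/10) − 10^(72.8/10)) = 10·log₁₀(7861000) = 69.0 dB SPL.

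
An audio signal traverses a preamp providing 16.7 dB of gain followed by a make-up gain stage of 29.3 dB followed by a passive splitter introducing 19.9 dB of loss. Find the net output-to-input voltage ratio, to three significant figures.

20.2

Net gain = 16.7 + 29.3 + (−19.9) = 26.1 dB.
Voltage ratio = 10^(26.1/20) = 20.2.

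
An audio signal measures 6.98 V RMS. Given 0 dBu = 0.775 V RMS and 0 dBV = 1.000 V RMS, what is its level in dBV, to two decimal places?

dBV = 20·log₁₀(V / 1.000 V).
20·log₁₀(6.98/1.000) = +16.88 dBV.

+16.88 dBV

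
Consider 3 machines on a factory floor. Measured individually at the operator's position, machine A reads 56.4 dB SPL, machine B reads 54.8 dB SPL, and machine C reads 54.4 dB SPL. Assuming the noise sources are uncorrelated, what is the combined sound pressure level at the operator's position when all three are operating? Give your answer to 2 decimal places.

60.06 dB SPL

Uncorrelated sources add in intensity (power), not in dB.
L_total = 10·log₁₀(10^(56.4/10) + 10^(54.8/10) + 10^(54.4/10)) = 10·log₁₀(1014000) = 60.06 dB SPL.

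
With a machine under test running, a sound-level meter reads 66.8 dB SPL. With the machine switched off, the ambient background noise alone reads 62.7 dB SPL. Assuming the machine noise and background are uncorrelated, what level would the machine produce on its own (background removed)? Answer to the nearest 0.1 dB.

64.7 dB SPL

Subtract intensities: L_src = 10·log₁₀(10^(L_total/10) − 10^(L_bg/10)).
L_src = 10·log₁₀(10^(66.8/10) − 10^(62.7/10)) = 10·log₁₀(2924000) = 64.7 dB SPL.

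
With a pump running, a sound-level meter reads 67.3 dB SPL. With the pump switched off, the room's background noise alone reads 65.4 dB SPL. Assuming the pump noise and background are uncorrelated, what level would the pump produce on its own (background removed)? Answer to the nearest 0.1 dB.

Remove the background by subtracting linear intensities:
L_src = 10·log₁₀(10^(67.3/10) − 10^(65.4/10)) = 10·log₁₀(1903000) = 62.8 dB SPL.

62.8 dB SPL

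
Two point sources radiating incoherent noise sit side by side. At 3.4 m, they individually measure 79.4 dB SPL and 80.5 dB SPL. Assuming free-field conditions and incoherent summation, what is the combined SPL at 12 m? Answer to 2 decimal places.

72.04 dB SPL

Combined at 3.4 m: 10·log₁₀(10^(79.4/10)+10^(80.5/10)) = 82.995 dB SPL.
Then apply −20·log₁₀(12/3.4) = -10.954 dB → 72.04 dB SPL.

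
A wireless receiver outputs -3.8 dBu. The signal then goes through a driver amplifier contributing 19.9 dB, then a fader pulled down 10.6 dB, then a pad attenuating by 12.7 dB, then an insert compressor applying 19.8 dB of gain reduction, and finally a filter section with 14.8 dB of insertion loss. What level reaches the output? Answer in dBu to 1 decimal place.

-41.8 dBu

Cascaded gains and losses add directly in dB.
-3.8 + 19.9 − 10.6 − 12.7 − 19.8 − 14.8 = -41.8 dBu.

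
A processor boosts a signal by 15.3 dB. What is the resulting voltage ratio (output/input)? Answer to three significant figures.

Voltage ratio = 10^(dB/20).
10^(15.3/20) = 10^(0.7650) = 5.82.

5.82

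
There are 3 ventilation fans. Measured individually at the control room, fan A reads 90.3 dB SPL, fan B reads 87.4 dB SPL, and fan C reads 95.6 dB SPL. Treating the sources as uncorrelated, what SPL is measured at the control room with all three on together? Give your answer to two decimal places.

Incoherent sources sum as intensities:
L_total = 10·log₁₀(10^(90.3/10) + 10^(87.4/10) + 10^(95.6/10)) = 10·log₁₀(5252000000) = 97.20 dB SPL.

97.20 dB SPL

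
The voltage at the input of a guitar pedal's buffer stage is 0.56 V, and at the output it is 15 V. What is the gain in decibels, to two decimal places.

For a voltage ratio, dB = 20·log₁₀(V₂/V₁).
20·log₁₀(15/0.56) = 20·log₁₀(26.79) = 28.56 dB.

28.56 dB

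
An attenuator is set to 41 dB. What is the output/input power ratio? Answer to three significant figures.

0.0000794

Power ratio = 10^(dB/10).
10^(-41/10) = 10^(-4.100) = 0.0000794.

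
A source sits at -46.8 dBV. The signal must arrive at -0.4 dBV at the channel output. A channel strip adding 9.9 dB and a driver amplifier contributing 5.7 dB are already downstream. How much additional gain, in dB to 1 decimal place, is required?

30.8 dB

The required make-up gain is the shortfall in the dB sum.
G = -0.4 − (-46.8) − 9.9 − 5.7 = 30.8 dB.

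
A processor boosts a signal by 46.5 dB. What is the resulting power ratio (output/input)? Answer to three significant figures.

Power ratio = 10^(dB/10).
10^(46.5/10) = 10^(4.650) = 44700.

44700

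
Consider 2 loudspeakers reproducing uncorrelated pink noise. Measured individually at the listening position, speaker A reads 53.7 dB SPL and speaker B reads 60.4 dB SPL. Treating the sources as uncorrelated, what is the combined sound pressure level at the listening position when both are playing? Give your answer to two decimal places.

61.24 dB SPL

Uncorrelated sources add in intensity (power), not in dB.
L_total = 10·log₁₀(10^(53.7/10) + 10^(60.4/10)) = 10·log₁₀(1331000) = 61.24 dB SPL.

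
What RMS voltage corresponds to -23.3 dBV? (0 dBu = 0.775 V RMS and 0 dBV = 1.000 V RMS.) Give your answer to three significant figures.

V = 1.000 V × 10^(-23.3/20).
= 1.000 × 0.06839 = 0.0684 V.

0.0684 V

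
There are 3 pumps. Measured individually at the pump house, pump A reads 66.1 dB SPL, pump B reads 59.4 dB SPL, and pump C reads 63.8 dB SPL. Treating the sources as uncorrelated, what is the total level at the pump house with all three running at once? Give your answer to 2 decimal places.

68.66 dB SPL

Incoherent sources sum as intensities:
L_total = 10·log₁₀(10^(66.1/10) + 10^(59.4/10) + 10^(63.8/10)) = 10·log₁₀(7344000) = 68.66 dB SPL.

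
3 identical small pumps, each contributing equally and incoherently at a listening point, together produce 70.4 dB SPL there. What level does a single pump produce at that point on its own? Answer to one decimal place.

65.6 dB SPL

3 equal incoherent sources add 10·log₁₀(3) = 4.77 dB over one source.
L_one = 70.4 − 4.77 = 65.6 dB SPL.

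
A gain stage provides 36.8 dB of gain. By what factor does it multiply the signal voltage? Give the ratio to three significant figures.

69.2

Voltage ratio = 10^(dB/20).
10^(36.8/20) = 10^(1.840) = 69.2.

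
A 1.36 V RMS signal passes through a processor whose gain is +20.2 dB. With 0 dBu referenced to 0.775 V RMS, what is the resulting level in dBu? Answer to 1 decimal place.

Input level: 20·log₁₀(1.36/0.775) = 4.88 dBu.
Output: 4.88 + 20.2 = +25.1 dBu.

+25.1 dBu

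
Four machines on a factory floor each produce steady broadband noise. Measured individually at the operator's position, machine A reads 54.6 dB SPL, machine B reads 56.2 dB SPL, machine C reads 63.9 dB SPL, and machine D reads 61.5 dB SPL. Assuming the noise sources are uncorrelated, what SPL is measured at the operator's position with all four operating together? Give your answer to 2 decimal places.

Uncorrelated sources add in intensity (power), not in dB.
L_total = 10·log₁₀(10^(54.6/10) + 10^(56.2/10) + 10^(63.9/10) + 10^(61.5/10)) = 10·log₁₀(4573000) = 66.60 dB SPL.

66.60 dB SPL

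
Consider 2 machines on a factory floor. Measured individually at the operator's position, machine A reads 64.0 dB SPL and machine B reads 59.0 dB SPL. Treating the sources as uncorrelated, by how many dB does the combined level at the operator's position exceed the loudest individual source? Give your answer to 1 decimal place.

1.2 dB

Add the sources as powers (linear), then convert back to dB:
L_total = 10·log₁₀(10^(64.0/10) + 10^(59.0/10)) = 65.19 dB SPL.
Excess over the loudest (64.0 dB): 65.19 − 64.0 = 1.2 dB.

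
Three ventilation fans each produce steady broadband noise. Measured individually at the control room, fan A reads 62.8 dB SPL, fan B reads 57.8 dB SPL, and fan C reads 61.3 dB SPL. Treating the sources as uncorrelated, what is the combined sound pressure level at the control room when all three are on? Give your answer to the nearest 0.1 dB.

65.9 dB SPL

Uncorrelated sources add in intensity (power), not in dB.
L_total = 10·log₁₀(10^(62.8/10) + 10^(57.8/10) + 10^(61.3/10)) = 10·log₁₀(3857000) = 65.9 dB SPL.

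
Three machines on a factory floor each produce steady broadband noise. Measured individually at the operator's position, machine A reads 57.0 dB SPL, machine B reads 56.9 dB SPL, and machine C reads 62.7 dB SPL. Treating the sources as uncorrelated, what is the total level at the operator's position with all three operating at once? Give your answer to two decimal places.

Add the sources as powers (linear), then convert back to dB:
L_total = 10·log₁₀(10^(57.0/10) + 10^(56.9/10) + 10^(62.7/10)) = 10·log₁₀(2853000) = 64.55 dB SPL.

64.55 dB SPL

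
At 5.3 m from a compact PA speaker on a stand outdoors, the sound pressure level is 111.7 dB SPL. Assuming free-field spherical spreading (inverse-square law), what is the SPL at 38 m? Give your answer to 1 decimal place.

94.6 dB SPL

Free-field point source: level drops by 20·log₁₀ of the distance ratio.
ΔL = −20·log₁₀(38/5.3) = -17.11 dB, so L₂ = 111.7 + (-17.11) = 94.6 dB SPL.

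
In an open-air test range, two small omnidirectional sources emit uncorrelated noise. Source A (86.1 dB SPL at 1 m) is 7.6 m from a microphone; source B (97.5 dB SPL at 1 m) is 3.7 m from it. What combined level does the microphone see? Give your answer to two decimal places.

86.21 dB SPL

At the listener: L_A = 86.1 − 20·log₁₀(7.6) = 68.484 dB; L_B = 97.5 − 20·log₁₀(3.7) = 86.136 dB.
Combined: 10·log₁₀(10^(68.484/10)+10^(86.136/10)) = 86.21 dB SPL.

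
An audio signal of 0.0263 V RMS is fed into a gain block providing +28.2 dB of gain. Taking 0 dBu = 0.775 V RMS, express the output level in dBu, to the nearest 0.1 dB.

Input level: 20·log₁₀(0.0263/0.775) = -29.39 dBu.
Output: -29.39 + 28.2 = -1.2 dBu.

-1.2 dBu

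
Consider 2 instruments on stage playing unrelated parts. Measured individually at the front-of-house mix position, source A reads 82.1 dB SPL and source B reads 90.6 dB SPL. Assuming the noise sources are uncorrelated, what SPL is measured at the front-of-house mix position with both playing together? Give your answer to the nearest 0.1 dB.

Uncorrelated sources add in intensity (power), not in dB.
L_total = 10·log₁₀(10^(82.1/10) + 10^(90.6/10)) = 10·log₁₀(1310000000) = 91.2 dB SPL.

91.2 dB SPL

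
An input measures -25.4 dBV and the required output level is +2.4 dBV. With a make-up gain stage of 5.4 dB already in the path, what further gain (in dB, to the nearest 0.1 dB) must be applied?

22.4 dB

The required make-up gain is the shortfall in the dB sum.
G = +2.4 − (-25.4) − 5.4 = 22.4 dB.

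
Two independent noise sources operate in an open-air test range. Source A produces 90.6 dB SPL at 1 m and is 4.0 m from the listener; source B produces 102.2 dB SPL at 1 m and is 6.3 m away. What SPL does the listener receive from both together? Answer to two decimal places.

At the listener: L_A = 90.6 − 20·log₁₀(4.0) = 78.559 dB; L_B = 102.2 − 20·log₁₀(6.3) = 86.213 dB.
Combined: 10·log₁₀(10^(78.559/10)+10^(86.213/10)) = 86.90 dB SPL.

86.90 dB SPL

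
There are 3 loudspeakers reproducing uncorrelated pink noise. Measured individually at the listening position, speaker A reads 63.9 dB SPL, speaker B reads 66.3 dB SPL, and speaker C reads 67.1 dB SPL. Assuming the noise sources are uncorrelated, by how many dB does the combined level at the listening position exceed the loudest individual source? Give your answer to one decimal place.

Uncorrelated sources add in intensity (power), not in dB.
L_total = 10·log₁₀(10^(63.9/10) + 10^(66.3/10) + 10^(67.1/10)) = 70.74 dB SPL.
Excess over the loudest (67.1 dB): 70.74 − 67.1 = 3.6 dB.

3.6 dB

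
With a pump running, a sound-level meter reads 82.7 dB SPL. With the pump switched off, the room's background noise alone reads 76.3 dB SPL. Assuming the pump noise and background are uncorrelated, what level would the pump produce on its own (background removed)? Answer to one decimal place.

Remove the background by subtracting linear intensities:
L_src = 10·log₁₀(10^(82.7/10) − 10^(76.3/10)) = 10·log₁₀(143600000) = 81.6 dB SPL.

81.6 dB SPL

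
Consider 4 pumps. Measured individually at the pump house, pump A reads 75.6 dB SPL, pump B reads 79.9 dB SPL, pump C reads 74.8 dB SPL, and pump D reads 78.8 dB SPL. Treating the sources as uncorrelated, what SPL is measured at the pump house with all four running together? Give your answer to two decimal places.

83.80 dB SPL

Add the sources as powers (linear), then convert back to dB:
L_total = 10·log₁₀(10^(75.6/10) + 10^(79.9/10) + 10^(74.8/10) + 10^(78.8/10)) = 10·log₁₀(240100000) = 83.80 dB SPL.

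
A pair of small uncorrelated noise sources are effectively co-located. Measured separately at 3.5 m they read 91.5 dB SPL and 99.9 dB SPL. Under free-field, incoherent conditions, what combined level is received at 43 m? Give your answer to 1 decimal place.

Combined at 3.5 m: 10·log₁₀(10^(91.5/10)+10^(99.9/10)) = 100.49 dB SPL.
Then apply −20·log₁₀(43/3.5) = -21.79 dB → 78.7 dB SPL.

78.7 dB SPL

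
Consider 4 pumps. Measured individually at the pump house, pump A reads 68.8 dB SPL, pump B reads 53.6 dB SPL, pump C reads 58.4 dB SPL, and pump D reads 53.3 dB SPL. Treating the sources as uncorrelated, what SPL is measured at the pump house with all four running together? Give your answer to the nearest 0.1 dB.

69.4 dB SPL

Incoherent sources sum as intensities:
L_total = 10·log₁₀(10^(68.8/10) + 10^(53.6/10) + 10^(58.4/10) + 10^(53.3/10)) = 10·log₁₀(8720000) = 69.4 dB SPL.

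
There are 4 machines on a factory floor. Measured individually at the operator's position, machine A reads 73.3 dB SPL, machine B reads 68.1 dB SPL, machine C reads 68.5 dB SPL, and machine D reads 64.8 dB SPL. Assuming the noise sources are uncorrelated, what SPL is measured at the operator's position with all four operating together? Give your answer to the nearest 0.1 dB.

75.8 dB SPL

Add the sources as powers (linear), then convert back to dB:
L_total = 10·log₁₀(10^(73.3/10) + 10^(68.1/10) + 10^(68.5/10) + 10^(64.8/10)) = 10·log₁₀(37940000) = 75.8 dB SPL.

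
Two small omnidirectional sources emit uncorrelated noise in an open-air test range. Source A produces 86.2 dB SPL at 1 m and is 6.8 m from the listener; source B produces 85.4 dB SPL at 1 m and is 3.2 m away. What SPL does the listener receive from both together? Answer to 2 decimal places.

76.32 dB SPL

At the listener: L_A = 86.2 − 20·log₁₀(6.8) = 69.550 dB; L_B = 85.4 − 20·log₁₀(3.2) = 75.297 dB.
Combined: 10·log₁₀(10^(69.550/10)+10^(75.297/10)) = 76.32 dB SPL.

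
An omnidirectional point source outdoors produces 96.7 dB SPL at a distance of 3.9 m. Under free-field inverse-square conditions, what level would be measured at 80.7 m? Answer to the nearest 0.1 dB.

70.4 dB SPL

For a point source in a free field, ΔL = −20·log₁₀(d₂/d₁).
ΔL = −20·log₁₀(80.7/3.9) = -26.32 dB, so L₂ = 96.7 + (-26.32) = 70.4 dB SPL.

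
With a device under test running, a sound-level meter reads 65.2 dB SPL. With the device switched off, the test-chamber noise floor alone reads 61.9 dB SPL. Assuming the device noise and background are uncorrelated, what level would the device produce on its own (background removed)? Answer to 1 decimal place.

62.5 dB SPL

Remove the background by subtracting linear intensities:
L_src = 10·log₁₀(10^(65.2/10) − 10^(61.9/10)) = 10·log₁₀(1762000) = 62.5 dB SPL.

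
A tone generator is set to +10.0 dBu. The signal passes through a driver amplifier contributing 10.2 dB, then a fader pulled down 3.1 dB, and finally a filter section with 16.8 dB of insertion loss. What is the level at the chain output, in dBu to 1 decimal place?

+0.3 dBu

In dB, series stages simply add:
+10.0 + 10.2 − 3.1 − 16.8 = +0.3 dBu.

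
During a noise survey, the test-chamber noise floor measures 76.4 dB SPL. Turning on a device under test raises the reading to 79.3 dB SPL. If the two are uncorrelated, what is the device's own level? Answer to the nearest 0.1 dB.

76.2 dB SPL

Subtract intensities: L_src = 10·log₁₀(10^(L_total/10) − 10^(L_bg/10)).
L_src = 10·log₁₀(10^(79.3/10) − 10^(76.4/10)) = 10·log₁₀(41460000) = 76.2 dB SPL.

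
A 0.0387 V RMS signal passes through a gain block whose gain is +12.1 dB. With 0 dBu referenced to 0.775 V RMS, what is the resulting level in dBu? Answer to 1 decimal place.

Input level: 20·log₁₀(0.0387/0.775) = -26.03 dBu.
Output: -26.03 + 12.1 = -13.9 dBu.

-13.9 dBu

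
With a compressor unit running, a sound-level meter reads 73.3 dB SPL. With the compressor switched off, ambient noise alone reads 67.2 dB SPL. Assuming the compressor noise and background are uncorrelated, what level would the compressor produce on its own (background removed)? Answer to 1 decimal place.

72.1 dB SPL

Remove the background by subtracting linear intensities:
L_src = 10·log₁₀(10^(73.3/10) − 10^(67.2/10)) = 10·log₁₀(16130000) = 72.1 dB SPL.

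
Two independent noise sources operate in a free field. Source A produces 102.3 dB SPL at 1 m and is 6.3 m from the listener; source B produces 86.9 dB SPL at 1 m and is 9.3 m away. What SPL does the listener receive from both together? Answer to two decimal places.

At the listener: L_A = 102.3 − 20·log₁₀(6.3) = 86.313 dB; L_B = 86.9 − 20·log₁₀(9.3) = 67.530 dB.
Combined: 10·log₁₀(10^(86.313/10)+10^(67.530/10)) = 86.37 dB SPL.

86.37 dB SPL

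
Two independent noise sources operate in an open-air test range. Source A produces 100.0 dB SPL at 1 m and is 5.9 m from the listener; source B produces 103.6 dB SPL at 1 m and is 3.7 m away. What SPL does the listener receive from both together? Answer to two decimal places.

At the listener: L_A = 100.0 − 20·log₁₀(5.9) = 84.583 dB; L_B = 103.6 − 20·log₁₀(3.7) = 92.236 dB.
Combined: 10·log₁₀(10^(84.583/10)+10^(92.236/10)) = 92.92 dB SPL.

92.92 dB SPL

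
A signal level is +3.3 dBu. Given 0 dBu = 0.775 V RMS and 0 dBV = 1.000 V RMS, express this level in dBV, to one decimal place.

The offset between the scales is 20·log₁₀(0.775/1.000) = −2.214 dB.
So dBV = +3.3 − 2.214 = +1.1 dBV.

+1.1 dBV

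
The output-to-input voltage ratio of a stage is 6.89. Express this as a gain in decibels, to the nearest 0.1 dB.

For a voltage ratio, dB = 20·log₁₀(V₂/V₁).
20·log₁₀(6.89) = 16.8 dB.

16.8 dB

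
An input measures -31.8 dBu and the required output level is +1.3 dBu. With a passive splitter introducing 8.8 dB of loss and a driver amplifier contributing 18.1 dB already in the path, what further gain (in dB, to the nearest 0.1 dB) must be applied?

The required make-up gain is the shortfall in the dB sum.
G = +1.3 − (-31.8) + 8.8 − 18.1 = 23.8 dB.

23.8 dB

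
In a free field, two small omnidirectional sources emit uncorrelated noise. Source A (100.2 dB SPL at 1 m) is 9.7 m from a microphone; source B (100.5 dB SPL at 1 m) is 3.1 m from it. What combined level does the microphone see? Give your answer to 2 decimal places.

91.07 dB SPL

At the listener: L_A = 100.2 − 20·log₁₀(9.7) = 80.465 dB; L_B = 100.5 − 20·log₁₀(3.1) = 90.673 dB.
Combined: 10·log₁₀(10^(80.465/10)+10^(90.673/10)) = 91.07 dB SPL.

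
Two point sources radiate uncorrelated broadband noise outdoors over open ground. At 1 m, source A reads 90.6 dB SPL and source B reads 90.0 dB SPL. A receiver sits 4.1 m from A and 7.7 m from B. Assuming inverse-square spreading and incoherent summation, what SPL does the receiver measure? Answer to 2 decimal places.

79.30 dB SPL

At the listener: L_A = 90.6 − 20·log₁₀(4.1) = 78.344 dB; L_B = 90.0 − 20·log₁₀(7.7) = 72.270 dB.
Combined: 10·log₁₀(10^(78.344/10)+10^(72.270/10)) = 79.30 dB SPL.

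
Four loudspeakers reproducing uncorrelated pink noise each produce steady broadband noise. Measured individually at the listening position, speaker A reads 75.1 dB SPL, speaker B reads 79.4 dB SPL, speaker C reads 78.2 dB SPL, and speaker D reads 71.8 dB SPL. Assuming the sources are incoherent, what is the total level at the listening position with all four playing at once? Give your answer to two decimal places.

83.02 dB SPL

Uncorrelated sources add in intensity (power), not in dB.
L_total = 10·log₁₀(10^(75.1/10) + 10^(79.4/10) + 10^(78.2/10) + 10^(71.8/10)) = 10·log₁₀(200700000) = 83.02 dB SPL.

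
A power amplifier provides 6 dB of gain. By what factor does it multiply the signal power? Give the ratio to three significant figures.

Power ratio = 10^(dB/10).
10^(6/10) = 10^(0.6000) = 3.98.

3.98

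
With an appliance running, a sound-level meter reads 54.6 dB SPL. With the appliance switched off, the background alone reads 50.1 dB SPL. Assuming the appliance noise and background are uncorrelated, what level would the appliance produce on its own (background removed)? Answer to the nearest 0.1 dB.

52.7 dB SPL

Subtract intensities: L_src = 10·log₁₀(10^(L_total/10) − 10^(L_bg/10)).
L_src = 10·log₁₀(10^(54.6/10) − 10^(50.1/10)) = 10·log₁₀(186100) = 52.7 dB SPL.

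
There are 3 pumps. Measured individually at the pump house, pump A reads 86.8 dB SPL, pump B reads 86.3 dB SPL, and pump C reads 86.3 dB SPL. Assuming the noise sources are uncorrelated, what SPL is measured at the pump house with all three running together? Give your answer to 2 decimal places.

Add the sources as powers (linear), then convert back to dB:
L_total = 10·log₁₀(10^(86.8/10) + 10^(86.3/10) + 10^(86.3/10)) = 10·log₁₀(1332000000) = 91.24 dB SPL.

91.24 dB SPL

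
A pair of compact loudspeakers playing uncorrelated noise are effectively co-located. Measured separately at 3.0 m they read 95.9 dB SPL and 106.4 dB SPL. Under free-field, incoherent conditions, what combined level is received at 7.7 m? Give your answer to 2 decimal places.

98.58 dB SPL

Combined at 3.0 m: 10·log₁₀(10^(95.9/10)+10^(106.4/10)) = 106.771 dB SPL.
Then apply −20·log₁₀(7.7/3.0) = -8.187 dB → 98.58 dB SPL.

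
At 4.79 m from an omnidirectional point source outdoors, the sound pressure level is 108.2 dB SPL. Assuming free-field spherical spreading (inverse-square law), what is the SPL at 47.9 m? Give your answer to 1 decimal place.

Free-field point source: level drops by 20·log₁₀ of the distance ratio.
ΔL = −20·log₁₀(47.9/4.79) = -20.00 dB, so L₂ = 108.2 + (-20.00) = 88.2 dB SPL.

88.2 dB SPL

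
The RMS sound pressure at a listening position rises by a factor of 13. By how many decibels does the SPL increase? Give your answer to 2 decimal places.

22.28 dB

SPL change from a pressure ratio uses the 20·log₁₀ form:
20·log₁₀(13) = 22.28 dB.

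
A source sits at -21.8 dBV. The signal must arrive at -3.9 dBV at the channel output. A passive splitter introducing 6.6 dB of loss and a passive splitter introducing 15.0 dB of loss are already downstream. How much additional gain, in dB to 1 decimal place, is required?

39.5 dB

The required make-up gain is the shortfall in the dB sum.
G = -3.9 − (-21.8) + 6.6 + 15.0 = 39.5 dB.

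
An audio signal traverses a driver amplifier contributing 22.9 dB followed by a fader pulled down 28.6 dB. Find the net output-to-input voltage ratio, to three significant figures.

0.519

Net gain = 22.9 + (−28.6) = -5.7 dB.
Voltage ratio = 10^(-5.7/20) = 0.519.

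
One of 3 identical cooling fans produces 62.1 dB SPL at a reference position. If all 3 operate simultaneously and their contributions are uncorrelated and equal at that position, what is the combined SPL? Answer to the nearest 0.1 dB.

3 equal incoherent sources raise the level by 10·log₁₀(3) = 4.77 dB.
L_total = 62.1 + 4.77 = 66.9 dB SPL.

66.9 dB SPL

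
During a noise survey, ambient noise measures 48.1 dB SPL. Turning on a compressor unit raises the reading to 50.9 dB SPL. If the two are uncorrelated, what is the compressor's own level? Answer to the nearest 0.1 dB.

Subtract intensities: L_src = 10·log₁₀(10^(L_total/10) − 10^(L_bg/10)).
L_src = 10·log₁₀(10^(50.9/10) − 10^(48.1/10)) = 10·log₁₀(58460) = 47.7 dB SPL.

47.7 dB SPL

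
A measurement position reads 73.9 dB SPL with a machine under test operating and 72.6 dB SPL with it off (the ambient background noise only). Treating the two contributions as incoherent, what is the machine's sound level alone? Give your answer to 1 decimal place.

Background correction is a power subtraction:
L_src = 10·log₁₀(10^(73.9/10) − 10^(72.6/10)) = 10·log₁₀(6350000) = 68.0 dB SPL.

68.0 dB SPL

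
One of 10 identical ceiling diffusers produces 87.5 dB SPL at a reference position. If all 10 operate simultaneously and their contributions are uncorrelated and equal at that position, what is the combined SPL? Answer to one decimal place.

97.5 dB SPL

10 equal incoherent sources raise the level by 10·log₁₀(10) = 10.00 dB.
L_total = 87.5 + 10.00 = 97.5 dB SPL.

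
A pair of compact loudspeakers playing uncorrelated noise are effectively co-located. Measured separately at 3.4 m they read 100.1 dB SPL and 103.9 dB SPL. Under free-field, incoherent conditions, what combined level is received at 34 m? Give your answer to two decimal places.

85.41 dB SPL

Combined at 3.4 m: 10·log₁₀(10^(100.1/10)+10^(103.9/10)) = 105.413 dB SPL.
Then apply −20·log₁₀(34/3.4) = -20.000 dB → 85.41 dB SPL.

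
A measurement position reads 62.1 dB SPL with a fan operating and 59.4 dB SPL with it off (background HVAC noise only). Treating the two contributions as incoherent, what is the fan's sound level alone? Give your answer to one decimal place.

58.8 dB SPL

Background correction is a power subtraction:
L_src = 10·log₁₀(10^(62.1/10) − 10^(59.4/10)) = 10·log₁₀(750800) = 58.8 dB SPL.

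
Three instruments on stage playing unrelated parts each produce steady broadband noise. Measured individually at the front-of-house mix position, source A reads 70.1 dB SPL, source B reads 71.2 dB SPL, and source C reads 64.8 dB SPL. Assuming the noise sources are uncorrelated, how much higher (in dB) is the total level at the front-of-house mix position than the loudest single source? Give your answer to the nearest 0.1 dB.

Add the sources as powers (linear), then convert back to dB:
L_total = 10·log₁₀(10^(70.1/10) + 10^(71.2/10) + 10^(64.8/10)) = 74.22 dB SPL.
Excess over the loudest (71.2 dB): 74.22 − 71.2 = 3.0 dB.

3.0 dB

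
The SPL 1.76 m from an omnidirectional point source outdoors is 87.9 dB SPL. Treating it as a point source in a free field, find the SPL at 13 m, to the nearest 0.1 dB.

70.5 dB SPL

Free-field point source: level drops by 20·log₁₀ of the distance ratio.
ΔL = −20·log₁₀(13/1.76) = -17.37 dB, so L₂ = 87.9 + (-17.37) = 70.5 dB SPL.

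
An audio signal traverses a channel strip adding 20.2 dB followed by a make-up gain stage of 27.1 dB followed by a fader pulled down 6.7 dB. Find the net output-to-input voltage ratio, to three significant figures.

107

Net gain = 20.2 + 27.1 + (−6.7) = 40.6 dB.
Voltage ratio = 10^(40.6/20) = 107.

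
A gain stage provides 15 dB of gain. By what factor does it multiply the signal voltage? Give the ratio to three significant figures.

5.62

Voltage ratio = 10^(dB/20).
10^(15/20) = 10^(0.7500) = 5.62.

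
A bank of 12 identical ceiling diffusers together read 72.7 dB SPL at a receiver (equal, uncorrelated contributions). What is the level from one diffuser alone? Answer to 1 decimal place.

61.9 dB SPL

12 equal incoherent sources add 10·log₁₀(12) = 10.79 dB over one source.
L_one = 72.7 − 10.79 = 61.9 dB SPL.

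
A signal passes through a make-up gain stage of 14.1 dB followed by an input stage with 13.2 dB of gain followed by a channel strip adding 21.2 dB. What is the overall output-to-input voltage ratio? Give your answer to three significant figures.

266

Net gain = 14.1 + 13.2 + 21.2 = 48.5 dB.
Voltage ratio = 10^(48.5/20) = 266.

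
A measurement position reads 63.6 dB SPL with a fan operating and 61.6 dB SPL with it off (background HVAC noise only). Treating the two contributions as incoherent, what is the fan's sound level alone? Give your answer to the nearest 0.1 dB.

Subtract intensities: L_src = 10·log₁₀(10^(L_total/10) − 10^(L_bg/10)).
L_src = 10·log₁₀(10^(63.6/10) − 10^(61.6/10)) = 10·log₁₀(845400) = 59.3 dB SPL.

59.3 dB SPL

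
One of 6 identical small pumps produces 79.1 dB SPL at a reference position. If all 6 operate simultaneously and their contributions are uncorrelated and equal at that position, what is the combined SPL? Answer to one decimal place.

86.9 dB SPL

6 equal incoherent sources raise the level by 10·log₁₀(6) = 7.78 dB.
L_total = 79.1 + 7.78 = 86.9 dB SPL.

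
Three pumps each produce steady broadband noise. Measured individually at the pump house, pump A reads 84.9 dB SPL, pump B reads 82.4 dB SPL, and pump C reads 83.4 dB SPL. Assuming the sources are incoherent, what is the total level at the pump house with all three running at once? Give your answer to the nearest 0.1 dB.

88.5 dB SPL

Uncorrelated sources add in intensity (power), not in dB.
L_total = 10·log₁₀(10^(84.9/10) + 10^(82.4/10) + 10^(83.4/10)) = 10·log₁₀(701600000) = 88.5 dB SPL.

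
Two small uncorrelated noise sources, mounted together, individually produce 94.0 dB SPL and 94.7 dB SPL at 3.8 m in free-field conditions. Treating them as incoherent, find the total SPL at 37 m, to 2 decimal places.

77.61 dB SPL

Combined at 3.8 m: 10·log₁₀(10^(94.0/10)+10^(94.7/10)) = 97.374 dB SPL.
Then apply −20·log₁₀(37/3.8) = -19.768 dB → 77.61 dB SPL.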